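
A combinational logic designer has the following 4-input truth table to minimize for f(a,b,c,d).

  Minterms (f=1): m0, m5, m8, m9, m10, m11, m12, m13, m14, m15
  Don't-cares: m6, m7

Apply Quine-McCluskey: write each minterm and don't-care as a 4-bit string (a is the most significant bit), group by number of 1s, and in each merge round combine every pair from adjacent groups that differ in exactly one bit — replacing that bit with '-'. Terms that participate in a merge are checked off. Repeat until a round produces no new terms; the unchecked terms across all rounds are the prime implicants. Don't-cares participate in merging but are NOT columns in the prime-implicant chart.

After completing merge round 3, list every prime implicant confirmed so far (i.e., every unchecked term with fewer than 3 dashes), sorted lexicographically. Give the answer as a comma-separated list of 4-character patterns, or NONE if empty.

-000, -1-1, -11-

[col 0] 0000*, 0101*, 0110*, 0111*, 1000*, 1001*, 1010*, 1011*, 1100*, 1101*, 1110*, 1111*
[col 1] -000, -101*, -110*, -111*, 01-1*, 011-*, 1-00*, 1-01*, 1-10*, 1-11*, 10-0*, 10-1*, 100-*, 101-*, 11-0*, 11-1*, 110-*, 111-*
[col 2] -1-1, -11-, 1--0*, 1--1*, 1-0-*, 1-1-*, 10--*, 11--*
[col 3] 1---
Prime implicants: -000, -1-1, -11-, 1---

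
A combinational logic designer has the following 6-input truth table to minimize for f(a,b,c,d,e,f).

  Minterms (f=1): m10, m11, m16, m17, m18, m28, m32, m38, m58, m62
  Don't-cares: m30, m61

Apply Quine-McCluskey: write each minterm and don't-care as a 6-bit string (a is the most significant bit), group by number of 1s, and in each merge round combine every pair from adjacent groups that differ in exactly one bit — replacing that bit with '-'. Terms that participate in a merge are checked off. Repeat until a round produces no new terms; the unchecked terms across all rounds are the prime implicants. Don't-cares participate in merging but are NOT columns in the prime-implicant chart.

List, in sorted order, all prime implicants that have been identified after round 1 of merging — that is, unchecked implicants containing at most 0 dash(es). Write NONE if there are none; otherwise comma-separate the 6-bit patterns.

100000, 100110, 111101

size-2^0 implicants → 001010(✓)  001011(✓)  010000(✓)  010001(✓)  010010(✓)  011100(✓)  011110(✓)  100000  100110  111010(✓)  111101  111110(✓)
size-2^1 implicants → -11110  00101-  0100-0  01000-  0111-0  111-10
Unchecked terms (primes): -11110, 00101-, 0100-0, 01000-, 0111-0, 100000, 100110, 111-10, 111101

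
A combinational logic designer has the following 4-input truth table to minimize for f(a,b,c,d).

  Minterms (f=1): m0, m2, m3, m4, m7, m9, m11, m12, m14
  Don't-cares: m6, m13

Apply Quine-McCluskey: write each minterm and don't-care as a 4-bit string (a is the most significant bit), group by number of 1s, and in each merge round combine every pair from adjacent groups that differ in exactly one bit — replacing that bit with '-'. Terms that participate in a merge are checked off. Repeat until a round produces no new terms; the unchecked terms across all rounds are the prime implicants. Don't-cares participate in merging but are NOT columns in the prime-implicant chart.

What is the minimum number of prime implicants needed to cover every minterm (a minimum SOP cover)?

size-2^0 implicants → 0000(✓)  0010(✓)  0011(✓)  0100(✓)  0110(✓)  0111(✓)  1001(✓)  1011(✓)  1100(✓)  1101(✓)  1110(✓)
size-2^1 implicants → -011  -100(✓)  -110(✓)  0-00(✓)  0-10(✓)  0-11(✓)  00-0(✓)  001-(✓)  01-0(✓)  011-(✓)  1-01  10-1  11-0(✓)  110-
size-2^2 implicants → -1-0  0--0  0-1-
Unchecked terms (primes): -011, -1-0, 0--0, 0-1-, 1-01, 10-1, 110-
Minterm coverage:
  m0 ⊆ 0--0 [E]
  m2 ⊆ 0--0,0-1-
  m3 ⊆ -011,0-1-
  m4 ⊆ -1-0,0--0
  m7 ⊆ 0-1- [E]
  m9 ⊆ 1-01,10-1
  m11 ⊆ -011,10-1
  m12 ⊆ -1-0,110-
  m14 ⊆ -1-0 [E]
E = {-1-0, 0--0, 0-1-}
Petrick residual → 10-1
Cover = bd' + a'd' + a'c + ab'd  |cover|=4

4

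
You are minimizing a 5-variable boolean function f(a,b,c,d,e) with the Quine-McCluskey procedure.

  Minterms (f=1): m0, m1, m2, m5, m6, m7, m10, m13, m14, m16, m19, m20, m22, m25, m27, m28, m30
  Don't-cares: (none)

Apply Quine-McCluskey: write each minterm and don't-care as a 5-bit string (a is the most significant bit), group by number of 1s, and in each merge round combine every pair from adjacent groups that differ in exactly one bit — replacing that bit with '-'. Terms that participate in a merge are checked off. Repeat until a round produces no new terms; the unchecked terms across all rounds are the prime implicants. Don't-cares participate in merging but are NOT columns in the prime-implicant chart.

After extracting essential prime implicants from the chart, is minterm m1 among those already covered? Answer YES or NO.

NO

[col 0] 00000*, 00001*, 00010*, 00101*, 00110*, 00111*, 01010*, 01101*, 01110*, 10000*, 10011*, 10100*, 10110*, 11001*, 11011*, 11100*, 11110*
[col 1] -0000, -0110*, -1110*, 0-010*, 0-101, 0-110*, 00-01, 00-10*, 000-0, 0000-, 001-1, 0011-, 01-10*, 1-011, 1-100*, 1-110*, 10-00, 101-0*, 110-1, 111-0*
[col 2] --110, 0--10, 1-1-0
Prime implicants: --110, -0000, 0--10, 0-101, 00-01, 000-0, 0000-, 001-1, 0011-, 1-011, 1-1-0, 10-00, 110-1
PI chart (minterm → PIs covering it):
  0 | -0000,000-0,0000-
  1 | 00-01,0000-
  2 | 0--10,000-0
  5 | 0-101,00-01,001-1
  6 | --110,0--10,0011-
  7 | 001-1,0011-
  10 | 0--10  (sole → essential)
  13 | 0-101  (sole → essential)
  14 | --110,0--10
  16 | -0000,10-00
  19 | 1-011  (sole → essential)
  20 | 1-1-0,10-00
  22 | --110,1-1-0
  25 | 110-1  (sole → essential)
  27 | 1-011,110-1
  28 | 1-1-0  (sole → essential)
  30 | --110,1-1-0
Essential prime implicants: 0--10, 0-101, 1-011, 1-1-0, 110-1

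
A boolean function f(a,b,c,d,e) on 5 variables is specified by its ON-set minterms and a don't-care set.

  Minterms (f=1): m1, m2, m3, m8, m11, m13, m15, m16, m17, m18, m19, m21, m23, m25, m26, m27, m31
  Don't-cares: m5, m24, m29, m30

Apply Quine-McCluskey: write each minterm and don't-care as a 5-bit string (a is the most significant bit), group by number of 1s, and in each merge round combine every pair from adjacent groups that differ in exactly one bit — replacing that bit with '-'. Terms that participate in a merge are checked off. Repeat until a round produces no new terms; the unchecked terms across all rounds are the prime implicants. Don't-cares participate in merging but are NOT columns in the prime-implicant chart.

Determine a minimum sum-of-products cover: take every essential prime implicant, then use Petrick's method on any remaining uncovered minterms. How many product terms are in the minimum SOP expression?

7

[col 0] 00001*, 00010*, 00011*, 00101*, 01000*, 01011*, 01101*, 01111*, 10000*, 10001*, 10010*, 10011*, 10101*, 10111*, 11000*, 11001*, 11010*, 11011*, 11101*, 11110*, 11111*
[col 1] -0001*, -0010*, -0011*, -0101*, -1000, -1011*, -1101*, -1111*, 0-011*, 0-101*, 00-01*, 000-1*, 0001-*, 01-11*, 011-1*, 1-000*, 1-001*, 1-010*, 1-011*, 1-101*, 1-111*, 10-01*, 10-11*, 100-0*, 100-1*, 1000-*, 1001-*, 101-1*, 11-01*, 11-10*, 11-11*, 110-0*, 110-1*, 1100-*, 1101-*, 111-1*, 1111-*
[col 2] --011, --101, -0-01, -00-1, -001-, -1-11, -11-1, 1--01*, 1--11*, 1-0-0*, 1-0-1*, 1-00-*, 1-01-*, 1-1-1*, 10--1*, 100--*, 11--1*, 11-1-, 110--*
[col 3] 1---1, 1-0--
Prime implicants: --011, --101, -0-01, -00-1, -001-, -1-11, -1000, -11-1, 1---1, 1-0--, 11-1-
PI chart (minterm → PIs covering it):
  1 | -0-01,-00-1
  2 | -001-  (sole → essential)
  3 | --011,-00-1,-001-
  8 | -1000  (sole → essential)
  11 | --011,-1-11
  13 | --101,-11-1
  15 | -1-11,-11-1
  16 | 1-0--  (sole → essential)
  17 | -0-01,-00-1,1---1,1-0--
  18 | -001-,1-0--
  19 | --011,-00-1,-001-,1---1,1-0--
  21 | --101,-0-01,1---1
  23 | 1---1  (sole → essential)
  25 | 1---1,1-0--
  26 | 1-0--,11-1-
  27 | --011,-1-11,1---1,1-0--,11-1-
  31 | -1-11,-11-1,1---1,11-1-
Essential prime implicants: -001-, -1000, 1---1, 1-0--
Petrick residual → --011, -0-01, -11-1
Minimum SOP uses 7 PIs: c'de + b'd'e + b'c'd + bc'd'e' + bce + ae + ac'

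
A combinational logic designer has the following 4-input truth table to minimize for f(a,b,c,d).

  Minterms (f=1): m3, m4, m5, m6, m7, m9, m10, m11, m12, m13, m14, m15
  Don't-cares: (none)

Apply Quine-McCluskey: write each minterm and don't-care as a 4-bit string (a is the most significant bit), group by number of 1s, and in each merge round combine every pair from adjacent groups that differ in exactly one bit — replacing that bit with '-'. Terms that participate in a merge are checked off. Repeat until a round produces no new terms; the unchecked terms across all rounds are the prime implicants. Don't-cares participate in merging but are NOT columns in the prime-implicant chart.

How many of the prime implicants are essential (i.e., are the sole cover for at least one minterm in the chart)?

[col 0] 0011*, 0100*, 0101*, 0110*, 0111*, 1001*, 1010*, 1011*, 1100*, 1101*, 1110*, 1111*
[col 1] -011*, -100*, -101*, -110*, -111*, 0-11*, 01-0*, 01-1*, 010-*, 011-*, 1-01*, 1-10*, 1-11*, 10-1*, 101-*, 11-0*, 11-1*, 110-*, 111-*
[col 2] --11, -1-0*, -1-1*, -10-*, -11-*, 01--*, 1--1, 1-1-, 11--*
[col 3] -1--
Prime implicants: --11, -1--, 1--1, 1-1-
PI chart (minterm → PIs covering it):
  3 | --11  (sole → essential)
  4 | -1--  (sole → essential)
  5 | -1--  (sole → essential)
  6 | -1--  (sole → essential)
  7 | --11,-1--
  9 | 1--1  (sole → essential)
  10 | 1-1-  (sole → essential)
  11 | --11,1--1,1-1-
  12 | -1--  (sole → essential)
  13 | -1--,1--1
  14 | -1--,1-1-
  15 | --11,-1--,1--1,1-1-
Essential prime implicants: --11, -1--, 1--1, 1-1-

4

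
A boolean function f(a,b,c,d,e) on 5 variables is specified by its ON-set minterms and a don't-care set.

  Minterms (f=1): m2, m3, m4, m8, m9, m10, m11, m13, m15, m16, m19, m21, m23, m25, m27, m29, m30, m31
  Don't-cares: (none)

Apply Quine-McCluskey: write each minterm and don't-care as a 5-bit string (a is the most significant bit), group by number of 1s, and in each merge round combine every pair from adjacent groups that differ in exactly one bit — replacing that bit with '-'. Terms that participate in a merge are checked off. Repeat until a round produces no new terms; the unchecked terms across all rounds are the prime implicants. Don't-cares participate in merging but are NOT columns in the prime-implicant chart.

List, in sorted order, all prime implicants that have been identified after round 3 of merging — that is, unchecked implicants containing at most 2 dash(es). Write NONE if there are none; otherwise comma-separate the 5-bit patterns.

--011, 0-01-, 00100, 010--, 1--11, 1-1-1, 10000, 1111-

size-2^0 implicants → 00010(✓)  00011(✓)  00100  01000(✓)  01001(✓)  01010(✓)  01011(✓)  01101(✓)  01111(✓)  10000  10011(✓)  10101(✓)  10111(✓)  11001(✓)  11011(✓)  11101(✓)  11110(✓)  11111(✓)
size-2^1 implicants → -0011(✓)  -1001(✓)  -1011(✓)  -1101(✓)  -1111(✓)  0-010(✓)  0-011(✓)  0001-(✓)  01-01(✓)  01-11(✓)  010-0(✓)  010-1(✓)  0100-(✓)  0101-(✓)  011-1(✓)  1-011(✓)  1-101(✓)  1-111(✓)  10-11(✓)  101-1(✓)  11-01(✓)  11-11(✓)  110-1(✓)  111-1(✓)  1111-
size-2^2 implicants → --011  -1-01(✓)  -1-11(✓)  -10-1(✓)  -11-1(✓)  0-01-  01--1(✓)  010--  1--11  1-1-1  11--1(✓)
size-2^3 implicants → -1--1
Unchecked terms (primes): --011, -1--1, 0-01-, 00100, 010--, 1--11, 1-1-1, 10000, 1111-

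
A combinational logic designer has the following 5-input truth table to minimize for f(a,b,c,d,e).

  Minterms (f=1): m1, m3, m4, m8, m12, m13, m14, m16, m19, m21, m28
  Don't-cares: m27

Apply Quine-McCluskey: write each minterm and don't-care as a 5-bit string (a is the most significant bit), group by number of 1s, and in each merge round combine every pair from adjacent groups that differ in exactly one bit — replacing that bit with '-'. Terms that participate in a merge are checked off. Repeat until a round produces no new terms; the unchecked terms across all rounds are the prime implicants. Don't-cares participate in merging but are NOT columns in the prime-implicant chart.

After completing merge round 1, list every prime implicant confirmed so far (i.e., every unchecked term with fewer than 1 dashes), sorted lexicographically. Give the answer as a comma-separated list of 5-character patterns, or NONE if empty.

10000, 10101

[col 0] 00001*, 00011*, 00100*, 01000*, 01100*, 01101*, 01110*, 10000, 10011*, 10101, 11011*, 11100*
[col 1] -0011, -1100, 0-100, 000-1, 01-00, 011-0, 0110-, 1-011
Prime implicants: -0011, -1100, 0-100, 000-1, 01-00, 011-0, 0110-, 1-011, 10000, 10101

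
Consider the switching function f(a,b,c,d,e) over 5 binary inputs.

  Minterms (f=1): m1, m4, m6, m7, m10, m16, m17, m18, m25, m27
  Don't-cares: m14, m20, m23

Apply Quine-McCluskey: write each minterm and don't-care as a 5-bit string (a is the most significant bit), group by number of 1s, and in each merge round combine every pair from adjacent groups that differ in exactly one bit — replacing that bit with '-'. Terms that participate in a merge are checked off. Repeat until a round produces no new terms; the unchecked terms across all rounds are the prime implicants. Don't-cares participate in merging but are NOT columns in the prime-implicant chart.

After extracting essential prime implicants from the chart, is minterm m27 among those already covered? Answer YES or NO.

YES

size-2^0 implicants → 00001(✓)  00100(✓)  00110(✓)  00111(✓)  01010(✓)  01110(✓)  10000(✓)  10001(✓)  10010(✓)  10100(✓)  10111(✓)  11001(✓)  11011(✓)
size-2^1 implicants → -0001  -0100  -0111  0-110  001-0  0011-  01-10  1-001  10-00  100-0  1000-  110-1
Unchecked terms (primes): -0001, -0100, -0111, 0-110, 001-0, 0011-, 01-10, 1-001, 10-00, 100-0, 1000-, 110-1
Minterm coverage:
  m1 ⊆ -0001 [E]
  m4 ⊆ -0100,001-0
  m6 ⊆ 0-110,001-0,0011-
  m7 ⊆ -0111,0011-
  m10 ⊆ 01-10 [E]
  m16 ⊆ 10-00,100-0,1000-
  m17 ⊆ -0001,1-001,1000-
  m18 ⊆ 100-0 [E]
  m25 ⊆ 1-001,110-1
  m27 ⊆ 110-1 [E]
E = {-0001, 01-10, 100-0, 110-1}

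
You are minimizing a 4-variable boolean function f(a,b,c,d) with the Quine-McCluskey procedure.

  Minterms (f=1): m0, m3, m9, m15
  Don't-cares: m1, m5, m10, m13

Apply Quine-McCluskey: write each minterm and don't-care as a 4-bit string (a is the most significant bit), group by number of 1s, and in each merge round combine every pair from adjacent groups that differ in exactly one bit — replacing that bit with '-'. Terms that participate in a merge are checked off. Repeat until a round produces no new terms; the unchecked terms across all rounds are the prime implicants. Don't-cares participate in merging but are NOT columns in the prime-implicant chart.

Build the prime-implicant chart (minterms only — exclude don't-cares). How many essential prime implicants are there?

size-2^0 implicants → 0000(✓)  0001(✓)  0011(✓)  0101(✓)  1001(✓)  1010  1101(✓)  1111(✓)
size-2^1 implicants → -001(✓)  -101(✓)  0-01(✓)  00-1  000-  1-01(✓)  11-1
size-2^2 implicants → --01
Unchecked terms (primes): --01, 00-1, 000-, 1010, 11-1
Minterm coverage:
  m0 ⊆ 000- [E]
  m3 ⊆ 00-1 [E]
  m9 ⊆ --01 [E]
  m15 ⊆ 11-1 [E]
E = {--01, 00-1, 000-, 11-1}

4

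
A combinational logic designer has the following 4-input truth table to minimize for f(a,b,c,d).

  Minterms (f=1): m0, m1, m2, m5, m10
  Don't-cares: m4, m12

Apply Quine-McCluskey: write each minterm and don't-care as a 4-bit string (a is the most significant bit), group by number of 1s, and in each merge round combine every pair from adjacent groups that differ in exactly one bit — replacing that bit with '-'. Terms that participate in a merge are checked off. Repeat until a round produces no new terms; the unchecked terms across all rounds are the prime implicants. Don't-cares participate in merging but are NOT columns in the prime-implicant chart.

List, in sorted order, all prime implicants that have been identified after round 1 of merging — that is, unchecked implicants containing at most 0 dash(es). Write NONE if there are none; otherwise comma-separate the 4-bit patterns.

[col 0] 0000*, 0001*, 0010*, 0100*, 0101*, 1010*, 1100*
[col 1] -010, -100, 0-00*, 0-01*, 00-0, 000-*, 010-*
[col 2] 0-0-
Prime implicants: -010, -100, 0-0-, 00-0

NONE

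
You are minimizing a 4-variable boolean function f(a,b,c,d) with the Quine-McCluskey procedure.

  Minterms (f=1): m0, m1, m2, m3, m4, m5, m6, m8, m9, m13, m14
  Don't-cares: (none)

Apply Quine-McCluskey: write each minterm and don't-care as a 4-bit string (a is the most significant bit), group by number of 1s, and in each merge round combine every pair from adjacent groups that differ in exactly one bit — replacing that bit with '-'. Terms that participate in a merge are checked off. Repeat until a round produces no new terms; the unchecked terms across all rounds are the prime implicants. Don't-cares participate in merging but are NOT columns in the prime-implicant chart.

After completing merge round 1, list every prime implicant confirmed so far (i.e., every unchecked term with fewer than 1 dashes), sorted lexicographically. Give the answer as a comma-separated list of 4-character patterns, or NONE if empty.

[col 0] 0000*, 0001*, 0010*, 0011*, 0100*, 0101*, 0110*, 1000*, 1001*, 1101*, 1110*
[col 1] -000*, -001*, -101*, -110, 0-00*, 0-01*, 0-10*, 00-0*, 00-1*, 000-*, 001-*, 01-0*, 010-*, 1-01*, 100-*
[col 2] --01, -00-, 0--0, 0-0-, 00--
Prime implicants: --01, -00-, -110, 0--0, 0-0-, 00--

NONE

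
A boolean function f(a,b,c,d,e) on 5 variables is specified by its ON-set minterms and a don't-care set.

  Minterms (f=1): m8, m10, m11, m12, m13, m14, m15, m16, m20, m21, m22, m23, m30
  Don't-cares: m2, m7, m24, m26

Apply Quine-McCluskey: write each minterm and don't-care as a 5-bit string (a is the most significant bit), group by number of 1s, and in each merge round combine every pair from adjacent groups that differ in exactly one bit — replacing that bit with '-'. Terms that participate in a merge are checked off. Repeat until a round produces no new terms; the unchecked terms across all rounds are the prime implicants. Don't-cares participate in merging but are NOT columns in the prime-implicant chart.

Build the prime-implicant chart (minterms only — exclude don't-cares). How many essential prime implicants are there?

Round 0: 00010✓ 00111✓ 01000✓ 01010✓ 01011✓ 01100✓ 01101✓ 01110✓ 01111✓ 10000✓ 10100✓ 10101✓ 10110✓ 10111✓ 11000✓ 11010✓ 11110✓
Round 1: -0111 -1000✓ -1010✓ -1110✓ 0-010 0-111 01-00✓ 01-10✓ 01-11✓ 010-0✓ 0101-✓ 011-0✓ 011-1✓ 0110-✓ 0111-✓ 1-000 1-110 10-00 101-0✓ 101-1✓ 1010-✓ 1011-✓ 11-10✓ 110-0✓
Round 2: -1-10 -10-0 01--0 01-1- 011-- 101--
PIs = {-0111, -1-10, -10-0, 0-010, 0-111, 01--0, 01-1-, 011--, 1-000, 1-110, 10-00, 101--}
Coverage chart:
  m8: -10-0,01--0
  m10: -1-10,-10-0,0-010,01--0,01-1-
  m11: 01-1- ←essential
  m12: 01--0,011--
  m13: 011-- ←essential
  m14: -1-10,01--0,01-1-,011--
  m15: 0-111,01-1-,011--
  m16: 1-000,10-00
  m20: 10-00,101--
  m21: 101-- ←essential
  m22: 1-110,101--
  m23: -0111,101--
  m30: -1-10,1-110
Essential: 01-1-, 011--, 101--

3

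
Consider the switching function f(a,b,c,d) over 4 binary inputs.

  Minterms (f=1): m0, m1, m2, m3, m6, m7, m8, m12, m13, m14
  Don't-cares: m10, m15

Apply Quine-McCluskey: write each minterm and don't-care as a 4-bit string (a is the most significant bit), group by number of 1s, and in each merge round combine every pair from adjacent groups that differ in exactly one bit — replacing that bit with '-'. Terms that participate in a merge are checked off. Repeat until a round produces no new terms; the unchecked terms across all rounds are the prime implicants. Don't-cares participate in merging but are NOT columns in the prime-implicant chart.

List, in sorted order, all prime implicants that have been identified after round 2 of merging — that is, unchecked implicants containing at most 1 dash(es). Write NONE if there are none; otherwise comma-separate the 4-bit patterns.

Round 0: 0000✓ 0001✓ 0010✓ 0011✓ 0110✓ 0111✓ 1000✓ 1010✓ 1100✓ 1101✓ 1110✓ 1111✓
Round 1: -000✓ -010✓ -110✓ -111✓ 0-10✓ 0-11✓ 00-0✓ 00-1✓ 000-✓ 001-✓ 011-✓ 1-00✓ 1-10✓ 10-0✓ 11-0✓ 11-1✓ 110-✓ 111-✓
Round 2: --10 -0-0 -11- 0-1- 00-- 1--0 11--
PIs = {--10, -0-0, -11-, 0-1-, 00--, 1--0, 11--}

NONE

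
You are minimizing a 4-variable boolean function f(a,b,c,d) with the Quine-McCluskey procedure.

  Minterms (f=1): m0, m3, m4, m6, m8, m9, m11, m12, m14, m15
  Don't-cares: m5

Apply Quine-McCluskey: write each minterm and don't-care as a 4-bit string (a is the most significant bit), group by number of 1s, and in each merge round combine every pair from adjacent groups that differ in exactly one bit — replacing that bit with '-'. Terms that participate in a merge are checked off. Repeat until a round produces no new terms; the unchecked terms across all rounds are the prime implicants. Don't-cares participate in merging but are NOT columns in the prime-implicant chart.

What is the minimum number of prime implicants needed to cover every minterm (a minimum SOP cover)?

5

size-2^0 implicants → 0000(✓)  0011(✓)  0100(✓)  0101(✓)  0110(✓)  1000(✓)  1001(✓)  1011(✓)  1100(✓)  1110(✓)  1111(✓)
size-2^1 implicants → -000(✓)  -011  -100(✓)  -110(✓)  0-00(✓)  01-0(✓)  010-  1-00(✓)  1-11  10-1  100-  11-0(✓)  111-
size-2^2 implicants → --00  -1-0
Unchecked terms (primes): --00, -011, -1-0, 010-, 1-11, 10-1, 100-, 111-
Minterm coverage:
  m0 ⊆ --00 [E]
  m3 ⊆ -011 [E]
  m4 ⊆ --00,-1-0,010-
  m6 ⊆ -1-0 [E]
  m8 ⊆ --00,100-
  m9 ⊆ 10-1,100-
  m11 ⊆ -011,1-11,10-1
  m12 ⊆ --00,-1-0
  m14 ⊆ -1-0,111-
  m15 ⊆ 1-11,111-
E = {--00, -011, -1-0}
Petrick residual → 1-11, 10-1
Cover = c'd' + b'cd + bd' + acd + ab'd  |cover|=5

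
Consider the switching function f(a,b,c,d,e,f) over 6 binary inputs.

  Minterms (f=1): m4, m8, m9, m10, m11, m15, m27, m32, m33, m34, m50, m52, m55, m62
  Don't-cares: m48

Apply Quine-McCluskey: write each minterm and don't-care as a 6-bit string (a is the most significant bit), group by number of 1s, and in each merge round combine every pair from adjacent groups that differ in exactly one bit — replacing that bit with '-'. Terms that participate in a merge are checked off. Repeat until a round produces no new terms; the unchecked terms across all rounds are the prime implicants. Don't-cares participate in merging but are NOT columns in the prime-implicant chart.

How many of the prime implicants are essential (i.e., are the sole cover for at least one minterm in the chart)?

9

Round 0: 000100 001000✓ 001001✓ 001010✓ 001011✓ 001111✓ 011011✓ 100000✓ 100001✓ 100010✓ 110000✓ 110010✓ 110100✓ 110111 111110
Round 1: 0-1011 001-11 0010-0✓ 0010-1✓ 00100-✓ 00101-✓ 1-0000✓ 1-0010✓ 1000-0✓ 10000- 110-00 1100-0✓
Round 2: 0010-- 1-00-0
PIs = {0-1011, 000100, 001-11, 0010--, 1-00-0, 10000-, 110-00, 110111, 111110}
Coverage chart:
  m4: 000100 ←essential
  m8: 0010-- ←essential
  m9: 0010-- ←essential
  m10: 0010-- ←essential
  m11: 0-1011,001-11,0010--
  m15: 001-11 ←essential
  m27: 0-1011 ←essential
  m32: 1-00-0,10000-
  m33: 10000- ←essential
  m34: 1-00-0 ←essential
  m50: 1-00-0 ←essential
  m52: 110-00 ←essential
  m55: 110111 ←essential
  m62: 111110 ←essential
Essential: 0-1011, 000100, 001-11, 0010--, 1-00-0, 10000-, 110-00, 110111, 111110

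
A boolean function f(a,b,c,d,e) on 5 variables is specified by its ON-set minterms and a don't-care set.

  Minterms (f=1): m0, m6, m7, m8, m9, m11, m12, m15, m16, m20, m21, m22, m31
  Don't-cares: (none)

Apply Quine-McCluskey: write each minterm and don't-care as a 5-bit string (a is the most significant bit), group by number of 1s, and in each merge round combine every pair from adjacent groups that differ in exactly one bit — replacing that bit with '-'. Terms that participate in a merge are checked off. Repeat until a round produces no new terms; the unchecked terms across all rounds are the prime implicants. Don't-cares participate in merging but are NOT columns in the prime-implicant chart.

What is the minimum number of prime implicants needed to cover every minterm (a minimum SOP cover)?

7

[col 0] 00000*, 00110*, 00111*, 01000*, 01001*, 01011*, 01100*, 01111*, 10000*, 10100*, 10101*, 10110*, 11111*
[col 1] -0000, -0110, -1111, 0-000, 0-111, 0011-, 01-00, 01-11, 010-1, 0100-, 10-00, 101-0, 1010-
Prime implicants: -0000, -0110, -1111, 0-000, 0-111, 0011-, 01-00, 01-11, 010-1, 0100-, 10-00, 101-0, 1010-
PI chart (minterm → PIs covering it):
  0 | -0000,0-000
  6 | -0110,0011-
  7 | 0-111,0011-
  8 | 0-000,01-00,0100-
  9 | 010-1,0100-
  11 | 01-11,010-1
  12 | 01-00  (sole → essential)
  15 | -1111,0-111,01-11
  16 | -0000,10-00
  20 | 10-00,101-0,1010-
  21 | 1010-  (sole → essential)
  22 | -0110,101-0
  31 | -1111  (sole → essential)
Essential prime implicants: -1111, 01-00, 1010-
Petrick residual → -0000, -0110, 0-111, 010-1
Minimum SOP uses 7 PIs: b'c'd'e' + b'cde' + bcde + a'cde + a'bd'e' + a'bc'e + ab'cd'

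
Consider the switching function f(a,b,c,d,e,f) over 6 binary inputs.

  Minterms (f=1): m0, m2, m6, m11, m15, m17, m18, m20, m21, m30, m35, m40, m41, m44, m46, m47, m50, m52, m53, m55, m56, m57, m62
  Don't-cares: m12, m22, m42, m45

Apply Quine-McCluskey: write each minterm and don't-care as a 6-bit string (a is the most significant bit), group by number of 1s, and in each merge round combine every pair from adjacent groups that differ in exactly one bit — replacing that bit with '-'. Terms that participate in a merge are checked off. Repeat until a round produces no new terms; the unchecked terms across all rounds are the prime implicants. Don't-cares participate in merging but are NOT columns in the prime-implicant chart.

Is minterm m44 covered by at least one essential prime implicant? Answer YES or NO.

size-2^0 implicants → 000000(✓)  000010(✓)  000110(✓)  001011(✓)  001100(✓)  001111(✓)  010001(✓)  010010(✓)  010100(✓)  010101(✓)  010110(✓)  011110(✓)  100011  101000(✓)  101001(✓)  101010(✓)  101100(✓)  101101(✓)  101110(✓)  101111(✓)  110010(✓)  110100(✓)  110101(✓)  110111(✓)  111000(✓)  111001(✓)  111110(✓)
size-2^1 implicants → -01100  -01111  -10010  -10100(✓)  -10101(✓)  -11110  0-0010(✓)  0-0110(✓)  000-10(✓)  0000-0  001-11  01-110  010-01  010-10(✓)  0101-0  01010-(✓)  1-1000(✓)  1-1001(✓)  1-1110  101-00(✓)  101-01(✓)  101-10(✓)  1010-0(✓)  10100-(✓)  1011-0(✓)  1011-1(✓)  10110-(✓)  10111-(✓)  1101-1  11010-(✓)  11100-(✓)
size-2^2 implicants → -1010-  0-0-10  1-100-  101--0  101-0-  1011--
Unchecked terms (primes): -01100, -01111, -10010, -1010-, -11110, 0-0-10, 0000-0, 001-11, 01-110, 010-01, 0101-0, 1-100-, 1-1110, 100011, 101--0, 101-0-, 1011--, 1101-1
Minterm coverage:
  m0 ⊆ 0000-0 [E]
  m2 ⊆ 0-0-10,0000-0
  m6 ⊆ 0-0-10 [E]
  m11 ⊆ 001-11 [E]
  m15 ⊆ -01111,001-11
  m17 ⊆ 010-01 [E]
  m18 ⊆ -10010,0-0-10
  m20 ⊆ -1010-,0101-0
  m21 ⊆ -1010-,010-01
  m30 ⊆ -11110,01-110
  m35 ⊆ 100011 [E]
  m40 ⊆ 1-100-,101--0,101-0-
  m41 ⊆ 1-100-,101-0-
  m44 ⊆ -01100,101--0,101-0-,1011--
  m46 ⊆ 1-1110,101--0,1011--
  m47 ⊆ -01111,1011--
  m50 ⊆ -10010 [E]
  m52 ⊆ -1010- [E]
  m53 ⊆ -1010-,1101-1
  m55 ⊆ 1101-1 [E]
  m56 ⊆ 1-100- [E]
  m57 ⊆ 1-100- [E]
  m62 ⊆ -11110,1-1110
E = {-10010, -1010-, 0-0-10, 0000-0, 001-11, 010-01, 1-100-, 100011, 1101-1}

NO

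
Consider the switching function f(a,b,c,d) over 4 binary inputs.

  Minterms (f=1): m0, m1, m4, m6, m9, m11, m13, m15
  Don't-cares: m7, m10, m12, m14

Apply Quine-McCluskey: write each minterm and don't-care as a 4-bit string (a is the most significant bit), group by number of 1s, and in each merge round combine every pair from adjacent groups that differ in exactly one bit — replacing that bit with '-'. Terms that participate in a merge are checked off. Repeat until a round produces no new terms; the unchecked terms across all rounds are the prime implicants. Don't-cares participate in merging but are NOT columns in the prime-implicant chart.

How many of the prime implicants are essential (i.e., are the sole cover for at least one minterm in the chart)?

size-2^0 implicants → 0000(✓)  0001(✓)  0100(✓)  0110(✓)  0111(✓)  1001(✓)  1010(✓)  1011(✓)  1100(✓)  1101(✓)  1110(✓)  1111(✓)
size-2^1 implicants → -001  -100(✓)  -110(✓)  -111(✓)  0-00  000-  01-0(✓)  011-(✓)  1-01(✓)  1-10(✓)  1-11(✓)  10-1(✓)  101-(✓)  11-0(✓)  11-1(✓)  110-(✓)  111-(✓)
size-2^2 implicants → -1-0  -11-  1--1  1-1-  11--
Unchecked terms (primes): -001, -1-0, -11-, 0-00, 000-, 1--1, 1-1-, 11--
Minterm coverage:
  m0 ⊆ 0-00,000-
  m1 ⊆ -001,000-
  m4 ⊆ -1-0,0-00
  m6 ⊆ -1-0,-11-
  m9 ⊆ -001,1--1
  m11 ⊆ 1--1,1-1-
  m13 ⊆ 1--1,11--
  m15 ⊆ -11-,1--1,1-1-,11--
(no essential prime implicants)

0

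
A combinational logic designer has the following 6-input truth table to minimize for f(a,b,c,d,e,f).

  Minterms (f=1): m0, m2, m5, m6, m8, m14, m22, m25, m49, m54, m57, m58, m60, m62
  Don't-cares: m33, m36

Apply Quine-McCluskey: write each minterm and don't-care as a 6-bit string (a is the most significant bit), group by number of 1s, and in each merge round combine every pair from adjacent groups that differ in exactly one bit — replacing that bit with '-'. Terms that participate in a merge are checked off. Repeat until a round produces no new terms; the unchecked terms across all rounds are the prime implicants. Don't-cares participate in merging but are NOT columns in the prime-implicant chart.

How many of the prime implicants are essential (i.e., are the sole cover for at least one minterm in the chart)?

6

size-2^0 implicants → 000000(✓)  000010(✓)  000101  000110(✓)  001000(✓)  001110(✓)  010110(✓)  011001(✓)  100001(✓)  100100  110001(✓)  110110(✓)  111001(✓)  111010(✓)  111100(✓)  111110(✓)
size-2^1 implicants → -10110  -11001  0-0110  00-000  00-110  000-10  0000-0  1-0001  11-001  11-110  111-10  1111-0
Unchecked terms (primes): -10110, -11001, 0-0110, 00-000, 00-110, 000-10, 0000-0, 000101, 1-0001, 100100, 11-001, 11-110, 111-10, 1111-0
Minterm coverage:
  m0 ⊆ 00-000,0000-0
  m2 ⊆ 000-10,0000-0
  m5 ⊆ 000101 [E]
  m6 ⊆ 0-0110,00-110,000-10
  m8 ⊆ 00-000 [E]
  m14 ⊆ 00-110 [E]
  m22 ⊆ -10110,0-0110
  m25 ⊆ -11001 [E]
  m49 ⊆ 1-0001,11-001
  m54 ⊆ -10110,11-110
  m57 ⊆ -11001,11-001
  m58 ⊆ 111-10 [E]
  m60 ⊆ 1111-0 [E]
  m62 ⊆ 11-110,111-10,1111-0
E = {-11001, 00-000, 00-110, 000101, 111-10, 1111-0}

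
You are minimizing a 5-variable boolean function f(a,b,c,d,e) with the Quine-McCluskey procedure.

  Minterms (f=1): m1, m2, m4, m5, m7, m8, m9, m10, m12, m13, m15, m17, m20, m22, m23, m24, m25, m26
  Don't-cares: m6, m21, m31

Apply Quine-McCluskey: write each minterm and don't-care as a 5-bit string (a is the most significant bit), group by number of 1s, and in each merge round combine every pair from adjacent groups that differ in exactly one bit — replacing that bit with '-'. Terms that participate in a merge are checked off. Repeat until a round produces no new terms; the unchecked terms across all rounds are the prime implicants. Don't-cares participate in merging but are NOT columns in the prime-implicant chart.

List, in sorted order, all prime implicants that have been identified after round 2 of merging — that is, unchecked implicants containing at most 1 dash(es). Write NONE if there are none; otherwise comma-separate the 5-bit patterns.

0-010, 00-10

size-2^0 implicants → 00001(✓)  00010(✓)  00100(✓)  00101(✓)  00110(✓)  00111(✓)  01000(✓)  01001(✓)  01010(✓)  01100(✓)  01101(✓)  01111(✓)  10001(✓)  10100(✓)  10101(✓)  10110(✓)  10111(✓)  11000(✓)  11001(✓)  11010(✓)  11111(✓)
size-2^1 implicants → -0001(✓)  -0100(✓)  -0101(✓)  -0110(✓)  -0111(✓)  -1000(✓)  -1001(✓)  -1010(✓)  -1111(✓)  0-001(✓)  0-010  0-100(✓)  0-101(✓)  0-111(✓)  00-01(✓)  00-10  001-0(✓)  001-1(✓)  0010-(✓)  0011-(✓)  01-00(✓)  01-01(✓)  010-0(✓)  0100-(✓)  011-1(✓)  0110-(✓)  1-001(✓)  1-111(✓)  10-01(✓)  101-0(✓)  101-1(✓)  1010-(✓)  1011-(✓)  110-0(✓)  1100-(✓)
size-2^2 implicants → --001  --111  -0-01  -01-0(✓)  -01-1(✓)  -010-(✓)  -011-(✓)  -10-0  -100-  0--01  0-1-1  0-10-  001--(✓)  01-0-  101--(✓)
size-2^3 implicants → -01--
Unchecked terms (primes): --001, --111, -0-01, -01--, -10-0, -100-, 0--01, 0-010, 0-1-1, 0-10-, 00-10, 01-0-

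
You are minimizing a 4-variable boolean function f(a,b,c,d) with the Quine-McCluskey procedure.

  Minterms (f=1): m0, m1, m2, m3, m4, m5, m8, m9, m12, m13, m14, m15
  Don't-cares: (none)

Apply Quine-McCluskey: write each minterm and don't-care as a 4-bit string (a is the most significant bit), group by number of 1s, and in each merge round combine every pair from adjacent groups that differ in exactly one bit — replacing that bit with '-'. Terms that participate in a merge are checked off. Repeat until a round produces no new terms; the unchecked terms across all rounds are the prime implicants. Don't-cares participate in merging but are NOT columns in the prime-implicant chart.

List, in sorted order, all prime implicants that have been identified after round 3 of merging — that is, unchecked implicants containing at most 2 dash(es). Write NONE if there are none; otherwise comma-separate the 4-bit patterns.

00--, 11--

Round 0: 0000✓ 0001✓ 0010✓ 0011✓ 0100✓ 0101✓ 1000✓ 1001✓ 1100✓ 1101✓ 1110✓ 1111✓
Round 1: -000✓ -001✓ -100✓ -101✓ 0-00✓ 0-01✓ 00-0✓ 00-1✓ 000-✓ 001-✓ 010-✓ 1-00✓ 1-01✓ 100-✓ 11-0✓ 11-1✓ 110-✓ 111-✓
Round 2: --00✓ --01✓ -00-✓ -10-✓ 0-0-✓ 00-- 1-0-✓ 11--
Round 3: --0-
PIs = {--0-, 00--, 11--}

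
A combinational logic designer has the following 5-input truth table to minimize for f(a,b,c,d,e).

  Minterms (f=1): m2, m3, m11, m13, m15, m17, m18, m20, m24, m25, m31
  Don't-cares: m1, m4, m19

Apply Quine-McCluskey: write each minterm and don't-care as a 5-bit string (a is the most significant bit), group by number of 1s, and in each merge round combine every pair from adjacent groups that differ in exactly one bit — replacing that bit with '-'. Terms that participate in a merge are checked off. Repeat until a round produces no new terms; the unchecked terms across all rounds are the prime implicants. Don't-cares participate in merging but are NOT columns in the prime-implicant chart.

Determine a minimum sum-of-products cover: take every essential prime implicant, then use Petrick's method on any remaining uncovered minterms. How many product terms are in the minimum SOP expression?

[col 0] 00001*, 00010*, 00011*, 00100*, 01011*, 01101*, 01111*, 10001*, 10010*, 10011*, 10100*, 11000*, 11001*, 11111*
[col 1] -0001*, -0010*, -0011*, -0100, -1111, 0-011, 000-1*, 0001-*, 01-11, 011-1, 1-001, 100-1*, 1001-*, 1100-
[col 2] -00-1, -001-
Prime implicants: -00-1, -001-, -0100, -1111, 0-011, 01-11, 011-1, 1-001, 1100-
PI chart (minterm → PIs covering it):
  2 | -001-  (sole → essential)
  3 | -00-1,-001-,0-011
  11 | 0-011,01-11
  13 | 011-1  (sole → essential)
  15 | -1111,01-11,011-1
  17 | -00-1,1-001
  18 | -001-  (sole → essential)
  20 | -0100  (sole → essential)
  24 | 1100-  (sole → essential)
  25 | 1-001,1100-
  31 | -1111  (sole → essential)
Essential prime implicants: -001-, -0100, -1111, 011-1, 1100-
Petrick residual → -00-1, 0-011
Minimum SOP uses 7 PIs: b'c'e + b'c'd + b'cd'e' + bcde + a'c'de + a'bce + abc'd'

7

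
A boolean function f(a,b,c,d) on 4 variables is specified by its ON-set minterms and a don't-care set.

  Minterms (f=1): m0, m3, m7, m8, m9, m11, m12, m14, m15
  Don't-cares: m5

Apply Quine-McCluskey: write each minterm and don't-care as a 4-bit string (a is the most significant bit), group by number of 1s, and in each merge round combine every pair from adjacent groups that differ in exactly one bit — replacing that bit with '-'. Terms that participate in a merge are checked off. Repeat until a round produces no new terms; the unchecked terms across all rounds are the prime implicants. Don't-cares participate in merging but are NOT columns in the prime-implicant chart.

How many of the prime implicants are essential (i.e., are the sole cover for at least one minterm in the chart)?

size-2^0 implicants → 0000(✓)  0011(✓)  0101(✓)  0111(✓)  1000(✓)  1001(✓)  1011(✓)  1100(✓)  1110(✓)  1111(✓)
size-2^1 implicants → -000  -011(✓)  -111(✓)  0-11(✓)  01-1  1-00  1-11(✓)  10-1  100-  11-0  111-
size-2^2 implicants → --11
Unchecked terms (primes): --11, -000, 01-1, 1-00, 10-1, 100-, 11-0, 111-
Minterm coverage:
  m0 ⊆ -000 [E]
  m3 ⊆ --11 [E]
  m7 ⊆ --11,01-1
  m8 ⊆ -000,1-00,100-
  m9 ⊆ 10-1,100-
  m11 ⊆ --11,10-1
  m12 ⊆ 1-00,11-0
  m14 ⊆ 11-0,111-
  m15 ⊆ --11,111-
E = {--11, -000}

2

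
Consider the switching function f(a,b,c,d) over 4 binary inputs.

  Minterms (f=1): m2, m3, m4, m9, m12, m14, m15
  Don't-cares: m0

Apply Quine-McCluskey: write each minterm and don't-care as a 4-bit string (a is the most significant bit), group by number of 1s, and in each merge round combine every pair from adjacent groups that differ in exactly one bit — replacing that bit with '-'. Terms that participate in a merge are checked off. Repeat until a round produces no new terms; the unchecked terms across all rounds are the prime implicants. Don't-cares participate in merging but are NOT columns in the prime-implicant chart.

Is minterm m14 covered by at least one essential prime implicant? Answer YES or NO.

YES

[col 0] 0000*, 0010*, 0011*, 0100*, 1001, 1100*, 1110*, 1111*
[col 1] -100, 0-00, 00-0, 001-, 11-0, 111-
Prime implicants: -100, 0-00, 00-0, 001-, 1001, 11-0, 111-
PI chart (minterm → PIs covering it):
  2 | 00-0,001-
  3 | 001-  (sole → essential)
  4 | -100,0-00
  9 | 1001  (sole → essential)
  12 | -100,11-0
  14 | 11-0,111-
  15 | 111-  (sole → essential)
Essential prime implicants: 001-, 1001, 111-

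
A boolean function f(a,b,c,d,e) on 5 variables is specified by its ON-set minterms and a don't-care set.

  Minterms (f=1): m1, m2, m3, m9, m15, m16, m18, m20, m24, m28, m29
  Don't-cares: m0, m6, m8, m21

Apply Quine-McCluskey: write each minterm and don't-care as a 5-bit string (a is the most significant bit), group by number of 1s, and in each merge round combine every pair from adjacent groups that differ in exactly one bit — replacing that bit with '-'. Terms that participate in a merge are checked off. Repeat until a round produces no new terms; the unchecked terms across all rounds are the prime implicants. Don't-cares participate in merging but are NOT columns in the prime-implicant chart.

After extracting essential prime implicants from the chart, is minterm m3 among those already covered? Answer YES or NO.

Round 0: 00000✓ 00001✓ 00010✓ 00011✓ 00110✓ 01000✓ 01001✓ 01111 10000✓ 10010✓ 10100✓ 10101✓ 11000✓ 11100✓ 11101✓
Round 1: -0000✓ -0010✓ -1000✓ 0-000✓ 0-001✓ 00-10 000-0✓ 000-1✓ 0000-✓ 0001-✓ 0100-✓ 1-000✓ 1-100✓ 1-101✓ 10-00✓ 100-0✓ 1010-✓ 11-00✓ 1110-✓
Round 2: --000 -00-0 0-00- 000-- 1--00 1-10-
PIs = {--000, -00-0, 0-00-, 00-10, 000--, 01111, 1--00, 1-10-}
Coverage chart:
  m1: 0-00-,000--
  m2: -00-0,00-10,000--
  m3: 000-- ←essential
  m9: 0-00- ←essential
  m15: 01111 ←essential
  m16: --000,-00-0,1--00
  m18: -00-0 ←essential
  m20: 1--00,1-10-
  m24: --000,1--00
  m28: 1--00,1-10-
  m29: 1-10- ←essential
Essential: -00-0, 0-00-, 000--, 01111, 1-10-

YES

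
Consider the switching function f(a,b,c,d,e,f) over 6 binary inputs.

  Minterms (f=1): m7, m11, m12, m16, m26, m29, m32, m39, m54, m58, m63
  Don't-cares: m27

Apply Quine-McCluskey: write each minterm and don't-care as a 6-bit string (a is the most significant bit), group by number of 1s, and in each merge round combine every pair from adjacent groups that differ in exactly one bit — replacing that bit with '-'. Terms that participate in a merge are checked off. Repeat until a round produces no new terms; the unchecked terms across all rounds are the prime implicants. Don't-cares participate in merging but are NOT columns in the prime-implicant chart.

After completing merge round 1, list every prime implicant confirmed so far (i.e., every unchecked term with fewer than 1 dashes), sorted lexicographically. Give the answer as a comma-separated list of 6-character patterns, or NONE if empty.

001100, 010000, 011101, 100000, 110110, 111111

Round 0: 000111✓ 001011✓ 001100 010000 011010✓ 011011✓ 011101 100000 100111✓ 110110 111010✓ 111111
Round 1: -00111 -11010 0-1011 01101-
PIs = {-00111, -11010, 0-1011, 001100, 010000, 01101-, 011101, 100000, 110110, 111111}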